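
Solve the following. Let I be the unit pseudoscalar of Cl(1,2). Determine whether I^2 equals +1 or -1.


The pseudoscalar I = e1...e_n (product of all n generators) of Cl(p,q) satisfies I^2 = (-1)^(q + n(n-1)/2).
p = 1, q = 2, n = p + q = 3
n(n-1)/2 = 3 * 2 / 2 = 3
Exponent = q + n(n-1)/2 = 2 + 3 = 5
I^2 = (-1)^5 = -1


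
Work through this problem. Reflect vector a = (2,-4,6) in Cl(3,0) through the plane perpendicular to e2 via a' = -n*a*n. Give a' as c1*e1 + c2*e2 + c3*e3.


Reflection formula: a' = -n*a*n, with n = e2 (unit vector, n^2 = 1).
For reflection through hyperplane perp to e2:
The component along e2 flips sign, others stay.
a = (2, -4, 6)
a' = (2, 4, 6)
a' = 2*e1 + 4*e2 + 6*e3


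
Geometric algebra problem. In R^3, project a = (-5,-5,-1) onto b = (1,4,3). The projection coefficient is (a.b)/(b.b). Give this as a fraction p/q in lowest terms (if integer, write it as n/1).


Projection coefficient = (a . b) / (b . b)
a . b = (-5)*1 + (-5)*4 + (-1)*3
= -5 + (-20) + (-3) = -28
b . b = 1^2 + 4^2 + 3^2
= 1 + 16 + 9 = 26
Coefficient = -28/26
In lowest terms: -14/13


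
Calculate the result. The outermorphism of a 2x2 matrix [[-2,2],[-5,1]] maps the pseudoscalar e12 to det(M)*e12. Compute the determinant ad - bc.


The outermorphism of a linear map f sends e1^e2 to f(e1)^f(e2).
f(e1) = -2*e1 - 5*e2
f(e2) = 2*e1 + 1*e2
f(e1) ^ f(e2) = (-2*e1 - 5*e2) ^ (2*e1 + 1*e2)
= (-2)*1*e12 + (-5)*2*e21
= (-2 - (-10))*e12
= 8*e12
Coefficient = 8


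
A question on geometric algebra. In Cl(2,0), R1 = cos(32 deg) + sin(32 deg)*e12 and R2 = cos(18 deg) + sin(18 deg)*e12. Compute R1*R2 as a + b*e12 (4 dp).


Same-plane rotors commute and their half-angles add:
R1*R2 = cos(a1 + a2) + sin(a1 + a2)*e12.
a1 + a2 = 32 + 18 = 50 deg
cos(50 deg) = 0.6428
sin(50 deg) = 0.7660
R1*R2 = 0.6428 + 0.7660*e12


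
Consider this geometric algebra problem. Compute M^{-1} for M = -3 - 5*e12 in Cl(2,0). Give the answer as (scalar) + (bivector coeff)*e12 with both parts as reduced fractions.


M = -3 - 5*e12, where e12^2 = -1.
Since M commutes with its reverse ~M = a - b*e12, M * ~M = a^2 - b^2*e12^2 = a^2 + b^2.
So M^{-1} = ~M / (a^2 + b^2) = (a - b*e12)/(a^2 + b^2).
a^2 + b^2 = 9 + 25 = 34
Scalar part = -3/34 = -3/34
Bivector coeff = 5/34 = 5/34
M^{-1} = -3/34 + 5/34*e12


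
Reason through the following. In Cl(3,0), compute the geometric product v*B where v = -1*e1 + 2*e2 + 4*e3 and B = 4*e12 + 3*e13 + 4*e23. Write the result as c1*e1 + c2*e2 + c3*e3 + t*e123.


vB has grade-1 (vector) and grade-3 (trivector) parts: vB = (v _| B) + (v ^ B).
Vector part <vB>_1:
  e1: -v2*b12 - v3*b13 = -(2)*(4) - (4)*(3) = -20
  e2: v1*b12 - v3*b23 = (-1)*(4) - (4)*(4) = -20
  e3: v1*b13 + v2*b23 = (-1)*(3) + (2)*(4) = 5
Trivector part <vB>_3:
  e123: v1*b23 - v2*b13 + v3*b12 = (-1)*(4) - (2)*(3) + (4)*(4) = 6
vB = -20*e1 - 20*e2 + 5*e3 + 6*e123


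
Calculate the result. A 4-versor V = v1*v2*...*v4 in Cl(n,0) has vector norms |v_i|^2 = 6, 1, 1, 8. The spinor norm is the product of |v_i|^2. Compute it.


Spinor norm N(V) = |v1|^2 * |v2|^2 * ... * |v4|^2
= 6 * 1 * 1 * 8
Running product: 6, 6, 6, 48
N(V) = 48


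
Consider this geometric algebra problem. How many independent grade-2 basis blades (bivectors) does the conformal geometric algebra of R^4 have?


The conformal model of R^4 uses Cl(5,1) with m = 4 + 2 = 6 generators.
Number of grade-2 blades = C(m, 2) = C(6, 2)
= 6*5/2 = 15


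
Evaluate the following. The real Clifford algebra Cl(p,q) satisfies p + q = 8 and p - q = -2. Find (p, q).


We need p + q = 8 and p - q = -2.
Adding: 2p = 8 + (-2) = 6, so p = 3.
Then q = 8 - 3 = 5.
(p, q) = (3, 5)


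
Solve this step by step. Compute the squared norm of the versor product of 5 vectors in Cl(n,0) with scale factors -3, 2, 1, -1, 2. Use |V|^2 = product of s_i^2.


Each vector v_i has |v_i|^2 = s_i^2
Squared scales: (-3)^2 = 9, 2^2 = 4, 1^2 = 1, (-1)^2 = 1, 2^2 = 4
|V|^2 = 9 * 4 * 1 * 1 * 4
= 144


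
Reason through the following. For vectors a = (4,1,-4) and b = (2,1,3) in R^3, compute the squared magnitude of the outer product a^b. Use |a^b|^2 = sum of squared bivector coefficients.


a wedge b = (a1*b2 - a2*b1)*e12 + (a1*b3 - a3*b1)*e13 + (a2*b3 - a3*b2)*e23
e12 coeff: 4*1 - 1*2 = 4 - 2 = 2
e13 coeff: 4*3 - (-4)*2 = 12 - (-8) = 20
e23 coeff: 1*3 - (-4)*1 = 3 - (-4) = 7
|a wedge b|^2 = 2^2 + 20^2 + 7^2
= 4 + 400 + 49
= 453


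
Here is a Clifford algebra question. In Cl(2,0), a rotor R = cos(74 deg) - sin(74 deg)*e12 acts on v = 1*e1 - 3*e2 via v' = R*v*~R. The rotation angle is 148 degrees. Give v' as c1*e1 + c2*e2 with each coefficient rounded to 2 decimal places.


Rotor R = cos(74deg) - sin(74deg)*e12
Rotation angle theta = 2 * 74 = 148 degrees
v' = R*v*~R rotates v by theta.
cos(148deg) = -0.8480, sin(148deg) = 0.5299
v'_1 = 1*cos(148deg) - (-3)*sin(148deg)
= 1*(-0.8480) - (-3)*0.5299
= 0.74
v'_2 = 1*sin(148deg) + (-3)*cos(148deg)
= 1*0.5299 + (-3)*(-0.8480)
= 3.07
v' = 0.74*e1 + 3.07*e2


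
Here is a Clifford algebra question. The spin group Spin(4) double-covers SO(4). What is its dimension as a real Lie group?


Spin(n) double-covers SO(n); both have Lie algebra so(n) of dimension n(n-1)/2.
n = 4
n(n-1) = 4 * 3 = 12
dim Spin(4) = 12/2 = 6


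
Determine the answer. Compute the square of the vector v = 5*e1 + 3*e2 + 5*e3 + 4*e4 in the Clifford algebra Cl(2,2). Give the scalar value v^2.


v^2 = sum of c_i^2 * e_i^2
Positive signature terms (e_i^2 = +1): 5^2 + 3^2 = 34
Negative signature terms (e_j^2 = -1): 5^2 + 4^2 = 41
v^2 = 34 - 41 = -7


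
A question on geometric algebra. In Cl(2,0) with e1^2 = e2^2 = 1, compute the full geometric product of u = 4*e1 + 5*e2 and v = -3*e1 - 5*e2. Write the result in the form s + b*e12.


Expand: (4*e1 + 5*e2)(-3*e1 - 5*e2)
= 4*(-3)*e1e1 + 4*(-5)*e1e2 + 5*(-3)*e2e1 + 5*(-5)*e2e2
Using e1^2 = e2^2 = 1, e2e1 = -e1e2:
Scalar part s = 4*(-3) + 5*(-5) = -12 + (-25) = -37
Bivector part b = 4*(-5) - 5*(-3) = -20 - (-15) = -5
uv = -37 - 5*e12


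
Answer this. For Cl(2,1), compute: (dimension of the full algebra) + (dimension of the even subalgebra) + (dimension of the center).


n = 2 + 1 = 3
Total dim = 2^3 = 8
Even subalgebra dim = 2^2 = 4
n is odd, so center dim = 2
Sum = 8 + 4 + 2 = 14


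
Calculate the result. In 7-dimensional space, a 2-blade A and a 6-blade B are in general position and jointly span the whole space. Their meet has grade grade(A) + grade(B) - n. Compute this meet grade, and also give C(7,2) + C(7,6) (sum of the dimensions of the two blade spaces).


Meet grade = grade(A) + grade(B) - n
= 2 + 6 - 7 = 1
C(7,2) = 21
C(7,6) = 7
dim_A + dim_B = 21 + 7 = 28


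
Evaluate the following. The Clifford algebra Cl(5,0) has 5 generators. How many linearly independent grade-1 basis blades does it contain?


Number of grade-k basis blades in Cl(p,q) with n = p + q is C(n, k).
n = 5 + 0 = 5
C(5, 1) = 5! / (1! * 4!)
= 120 / (1 * 24)
= 5


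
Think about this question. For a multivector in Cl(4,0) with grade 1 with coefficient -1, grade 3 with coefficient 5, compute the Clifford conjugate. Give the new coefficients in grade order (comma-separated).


Clifford conjugate sign for grade k: (-1)^(k(k+1)/2)
Grade 1: (-1)^(1*2/2) = (-1)^1 = -1, coeff -1 -> 1
Grade 3: (-1)^(3*4/2) = (-1)^6 = 1, coeff 5 -> 5
Conjugated coefficients: 1, 5


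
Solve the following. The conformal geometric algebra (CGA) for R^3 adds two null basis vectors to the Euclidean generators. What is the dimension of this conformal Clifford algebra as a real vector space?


The conformal model of R^3 uses Cl(4,1): the 3 Euclidean generators plus two extra orthogonal generators e+ (e+^2 = +1) and e- (e-^2 = -1), from which the null vectors e0, einf are built.
Number of generators m = 3 + 2 = 5.
dim Cl(p,q) = 2^m = 2^5 = 32


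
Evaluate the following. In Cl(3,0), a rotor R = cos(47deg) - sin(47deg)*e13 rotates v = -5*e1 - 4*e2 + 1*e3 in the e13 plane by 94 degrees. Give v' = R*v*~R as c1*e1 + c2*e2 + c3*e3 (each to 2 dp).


Rotor R = cos(47deg) - sin(47deg)*e13
Rotation angle theta = 2 * 47 = 94 degrees in the e13 plane (e1 -> e3).
The component perpendicular to the plane (e2) is invariant: v'_2 = v2 = -4.00
cos(94deg) = -0.0698, sin(94deg) = 0.9976
v'_1 = v1*cos(theta) - v3*sin(theta) = -5*(-0.0698) - 1*0.9976 = -0.65
v'_3 = v1*sin(theta) + v3*cos(theta) = -5*0.9976 + 1*(-0.0698) = -5.06
v' = -0.65*e1 - 4.00*e2 - 5.06*e3


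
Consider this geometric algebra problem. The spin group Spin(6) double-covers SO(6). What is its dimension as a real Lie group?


Spin(n) double-covers SO(n); both have Lie algebra so(n) of dimension n(n-1)/2.
n = 6
n(n-1) = 6 * 5 = 30
dim Spin(6) = 30/2 = 15


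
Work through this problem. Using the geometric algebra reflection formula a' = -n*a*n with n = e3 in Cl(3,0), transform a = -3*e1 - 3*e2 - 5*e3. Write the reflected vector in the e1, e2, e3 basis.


Reflection formula: a' = -n*a*n, with n = e3 (unit vector, n^2 = 1).
For reflection through hyperplane perp to e3:
The component along e3 flips sign, others stay.
a = (-3, -3, -5)
a' = (-3, -3, 5)
a' = -3*e1 - 3*e2 + 5*e3


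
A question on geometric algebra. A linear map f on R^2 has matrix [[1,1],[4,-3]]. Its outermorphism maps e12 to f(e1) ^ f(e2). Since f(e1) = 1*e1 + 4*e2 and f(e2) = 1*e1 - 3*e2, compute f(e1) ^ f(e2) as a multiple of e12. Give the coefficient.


The outermorphism of a linear map f sends e1^e2 to f(e1)^f(e2).
f(e1) = 1*e1 + 4*e2
f(e2) = 1*e1 - 3*e2
f(e1) ^ f(e2) = (1*e1 + 4*e2) ^ (1*e1 - 3*e2)
= 1*(-3)*e12 + 4*1*e21
= (-3 - 4)*e12
= -7*e12
Coefficient = -7


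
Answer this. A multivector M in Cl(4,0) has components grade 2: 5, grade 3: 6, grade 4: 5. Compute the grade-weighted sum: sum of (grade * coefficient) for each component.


Grade-weighted sum = sum of grade_k * coefficient_k
2*5 = 10
3*6 = 18
4*5 = 20
Total = 10 + 18 + 20 = 48


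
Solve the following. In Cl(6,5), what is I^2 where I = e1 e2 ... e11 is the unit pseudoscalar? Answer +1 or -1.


The pseudoscalar I = e1...e_n (product of all n generators) of Cl(p,q) satisfies I^2 = (-1)^(q + n(n-1)/2).
p = 6, q = 5, n = p + q = 11
n(n-1)/2 = 11 * 10 / 2 = 55
Exponent = q + n(n-1)/2 = 5 + 55 = 60
I^2 = (-1)^60 = +1


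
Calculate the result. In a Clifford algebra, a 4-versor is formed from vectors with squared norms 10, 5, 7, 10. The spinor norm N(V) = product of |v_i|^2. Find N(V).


Spinor norm N(V) = |v1|^2 * |v2|^2 * ... * |v4|^2
= 10 * 5 * 7 * 10
Running product: 10, 50, 350, 3500
N(V) = 3500


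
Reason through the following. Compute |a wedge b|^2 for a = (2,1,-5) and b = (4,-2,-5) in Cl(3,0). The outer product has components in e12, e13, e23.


a wedge b = (a1*b2 - a2*b1)*e12 + (a1*b3 - a3*b1)*e13 + (a2*b3 - a3*b2)*e23
e12 coeff: 2*(-2) - 1*4 = -4 - 4 = -8
e13 coeff: 2*(-5) - (-5)*4 = -10 - (-20) = 10
e23 coeff: 1*(-5) - (-5)*(-2) = -5 - 10 = -15
|a wedge b|^2 = (-8)^2 + 10^2 + (-15)^2
= 64 + 100 + 225
= 389


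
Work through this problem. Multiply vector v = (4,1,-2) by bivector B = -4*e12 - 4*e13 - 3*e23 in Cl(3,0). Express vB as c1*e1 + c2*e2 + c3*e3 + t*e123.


vB has grade-1 (vector) and grade-3 (trivector) parts: vB = (v _| B) + (v ^ B).
Vector part <vB>_1:
  e1: -v2*b12 - v3*b13 = -(1)*(-4) - (-2)*(-4) = -4
  e2: v1*b12 - v3*b23 = (4)*(-4) - (-2)*(-3) = -22
  e3: v1*b13 + v2*b23 = (4)*(-4) + (1)*(-3) = -19
Trivector part <vB>_3:
  e123: v1*b23 - v2*b13 + v3*b12 = (4)*(-3) - (1)*(-4) + (-2)*(-4) = 0
vB = -4*e1 - 22*e2 - 19*e3 + 0*e123


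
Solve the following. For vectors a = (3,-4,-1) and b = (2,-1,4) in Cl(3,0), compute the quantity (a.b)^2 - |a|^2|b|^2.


a . b = 3*2 + (-4)*(-1) + (-1)*4
= 6 + 4 + (-4) = 6
|a|^2 = 3^2 + (-4)^2 + (-1)^2 = 26
|b|^2 = 2^2 + (-1)^2 + 4^2 = 21
(a.b)^2 = 6^2 = 36
|a|^2 * |b|^2 = 26 * 21 = 546
Result = 36 - 546 = -510


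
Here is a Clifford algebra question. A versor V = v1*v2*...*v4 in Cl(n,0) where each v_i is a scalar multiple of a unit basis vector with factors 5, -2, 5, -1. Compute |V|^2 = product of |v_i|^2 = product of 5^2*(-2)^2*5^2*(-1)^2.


Each vector v_i has |v_i|^2 = s_i^2
Squared scales: 5^2 = 25, (-2)^2 = 4, 5^2 = 25, (-1)^2 = 1
|V|^2 = 25 * 4 * 25 * 1
= 2500


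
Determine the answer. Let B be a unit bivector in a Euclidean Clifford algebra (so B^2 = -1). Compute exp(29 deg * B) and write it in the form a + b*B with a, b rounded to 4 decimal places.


For a unit bivector B with B^2 = -1, the exponential series gives
e^(theta*B) = cos(theta) + sin(theta)*B (the GA analogue of Euler's formula).
theta = 29 degrees = 0.506145 rad
cos(29 deg) = 0.8746
sin(29 deg) = 0.4848
exp(theta*B) = 0.8746 + 0.4848*B


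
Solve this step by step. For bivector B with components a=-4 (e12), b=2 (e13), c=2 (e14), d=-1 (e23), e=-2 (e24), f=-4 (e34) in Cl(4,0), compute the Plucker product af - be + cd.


Plucker relation: af - be + cd
a*f = (-4)*(-4) = 16
b*e = 2*(-2) = -4
c*d = 2*(-1) = -2
af - be + cd = 16 - (-4) + (-2)
= 18


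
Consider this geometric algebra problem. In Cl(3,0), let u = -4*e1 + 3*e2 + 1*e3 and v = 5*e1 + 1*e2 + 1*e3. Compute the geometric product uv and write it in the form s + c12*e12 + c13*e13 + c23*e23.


In Cl(3,0): e_i^2 = 1, e_ie_j = -e_je_i for i != j.
Scalar part = u . v = (-4)*5 + 3*1 + 1*1
= -20 + 3 + 1 = -16
e12 coeff = (-4)*1 - 3*5 = -4 - 15 = -19
e13 coeff = (-4)*1 - 1*5 = -4 - 5 = -9
e23 coeff = 3*1 - 1*1 = 3 - 1 = 2
uv = -16 - 19*e12 - 9*e13 + 2*e23


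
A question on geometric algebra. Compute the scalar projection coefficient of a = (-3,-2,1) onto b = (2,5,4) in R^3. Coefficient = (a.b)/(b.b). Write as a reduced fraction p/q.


Projection coefficient = (a . b) / (b . b)
a . b = (-3)*2 + (-2)*5 + 1*4
= -6 + (-10) + 4 = -12
b . b = 2^2 + 5^2 + 4^2
= 4 + 25 + 16 = 45
Coefficient = -12/45
In lowest terms: -4/15


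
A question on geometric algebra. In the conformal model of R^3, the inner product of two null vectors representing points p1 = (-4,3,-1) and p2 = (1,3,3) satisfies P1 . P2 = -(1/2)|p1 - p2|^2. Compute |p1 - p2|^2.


p1 - p2 = (-5, 0, -4)
|p1 - p2|^2 = (-5)^2 + 0^2 + (-4)^2
= 25 + 0 + 16
= 41


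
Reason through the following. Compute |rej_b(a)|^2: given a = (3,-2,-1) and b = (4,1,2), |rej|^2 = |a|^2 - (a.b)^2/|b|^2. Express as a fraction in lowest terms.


|a|^2 = 3^2 + (-2)^2 + (-1)^2 = 14
|b|^2 = 4^2 + 1^2 + 2^2 = 21
a . b = 3*4 + (-2)*1 + (-1)*2 = 8
(a.b)^2 = 8^2 = 64
|rej|^2 = 14 - 64/21
= (294 - 64)/21
= 230/21
In lowest terms: 230/21


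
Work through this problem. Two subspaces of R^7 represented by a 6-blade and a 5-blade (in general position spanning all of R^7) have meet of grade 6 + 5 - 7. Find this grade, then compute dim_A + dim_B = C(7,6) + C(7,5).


Meet grade = grade(A) + grade(B) - n
= 6 + 5 - 7 = 4
C(7,6) = 7
C(7,5) = 21
dim_A + dim_B = 7 + 21 = 28


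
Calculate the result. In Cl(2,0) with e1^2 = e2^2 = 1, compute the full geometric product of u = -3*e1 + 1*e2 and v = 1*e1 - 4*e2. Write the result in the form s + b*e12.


Expand: (-3*e1 + 1*e2)(1*e1 - 4*e2)
= (-3)*1*e1e1 + (-3)*(-4)*e1e2 + 1*1*e2e1 + 1*(-4)*e2e2
Using e1^2 = e2^2 = 1, e2e1 = -e1e2:
Scalar part s = (-3)*1 + 1*(-4) = -3 + (-4) = -7
Bivector part b = (-3)*(-4) - 1*1 = 12 - 1 = 11
uv = -7 + 11*e12


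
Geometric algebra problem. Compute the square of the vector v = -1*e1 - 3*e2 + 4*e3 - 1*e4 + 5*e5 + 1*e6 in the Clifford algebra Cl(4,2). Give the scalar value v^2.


v^2 = sum of c_i^2 * e_i^2
Positive signature terms (e_i^2 = +1): (-1)^2 + (-3)^2 + 4^2 + (-1)^2 = 27
Negative signature terms (e_j^2 = -1): 5^2 + 1^2 = 26
v^2 = 27 - 26 = 1


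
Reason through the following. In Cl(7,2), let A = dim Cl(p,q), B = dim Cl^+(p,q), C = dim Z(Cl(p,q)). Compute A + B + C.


n = 7 + 2 = 9
Total dim = 2^9 = 512
Even subalgebra dim = 2^8 = 256
n is odd, so center dim = 2
Sum = 512 + 256 + 2 = 770


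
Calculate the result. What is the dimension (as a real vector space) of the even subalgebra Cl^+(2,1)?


Even subalgebra dimension = 2^(n-1)
n = 2 + 1 = 3
2^(3 - 1) = 2^2 = 4
Verification: sum of C(3,k) for even k = 1 + 3 = 4
Result = 4


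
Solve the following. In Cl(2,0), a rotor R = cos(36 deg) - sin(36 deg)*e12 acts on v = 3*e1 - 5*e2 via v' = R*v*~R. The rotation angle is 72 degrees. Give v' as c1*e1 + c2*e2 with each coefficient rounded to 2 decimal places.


Rotor R = cos(36deg) - sin(36deg)*e12
Rotation angle theta = 2 * 36 = 72 degrees
v' = R*v*~R rotates v by theta.
cos(72deg) = 0.3090, sin(72deg) = 0.9511
v'_1 = 3*cos(72deg) - (-5)*sin(72deg)
= 3*0.3090 - (-5)*0.9511
= 5.68
v'_2 = 3*sin(72deg) + (-5)*cos(72deg)
= 3*0.9511 + (-5)*0.3090
= 1.31
v' = 5.68*e1 + 1.31*e2


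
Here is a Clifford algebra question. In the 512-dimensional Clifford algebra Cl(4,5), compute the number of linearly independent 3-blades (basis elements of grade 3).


Number of grade-k basis blades in Cl(p,q) with n = p + q is C(n, k).
n = 4 + 5 = 9
C(9, 3) = 9! / (3! * 6!)
= 362880 / (6 * 720)
= 84


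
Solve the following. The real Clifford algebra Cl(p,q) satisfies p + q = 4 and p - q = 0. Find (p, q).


We need p + q = 4 and p - q = 0.
Adding: 2p = 4 + 0 = 4, so p = 2.
Then q = 4 - 2 = 2.
(p, q) = (2, 2)


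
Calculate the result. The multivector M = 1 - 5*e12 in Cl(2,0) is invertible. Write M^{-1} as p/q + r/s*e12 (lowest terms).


M = 1 - 5*e12, where e12^2 = -1.
Since M commutes with its reverse ~M = a - b*e12, M * ~M = a^2 - b^2*e12^2 = a^2 + b^2.
So M^{-1} = ~M / (a^2 + b^2) = (a - b*e12)/(a^2 + b^2).
a^2 + b^2 = 1 + 25 = 26
Scalar part = 1/26 = 1/26
Bivector coeff = 5/26 = 5/26
M^{-1} = 1/26 + 5/26*e12


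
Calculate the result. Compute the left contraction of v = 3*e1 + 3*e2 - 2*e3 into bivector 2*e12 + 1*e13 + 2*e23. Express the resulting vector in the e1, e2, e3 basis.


Left contraction v _| B = <vB>_1 (grade-1 part of the geometric product vB).
Using e1_|e12 = e2, e2_|e12 = -e1, e1_|e13 = e3, e3_|e13 = -e1, e2_|e23 = e3, e3_|e23 = -e2:
e1 coeff: -v2*b12 - v3*b13 = -(3)*(2) - (-2)*(1) = -4
e2 coeff: v1*b12 - v3*b23 = (3)*(2) - (-2)*(2) = 10
e3 coeff: v1*b13 + v2*b23 = (3)*(1) + (3)*(2) = 9
v _| B = -4*e1 + 10*e2 + 9*e3


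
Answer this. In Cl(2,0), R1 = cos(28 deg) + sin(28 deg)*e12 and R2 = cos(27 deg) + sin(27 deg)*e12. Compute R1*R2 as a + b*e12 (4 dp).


Same-plane rotors commute and their half-angles add:
R1*R2 = cos(a1 + a2) + sin(a1 + a2)*e12.
a1 + a2 = 28 + 27 = 55 deg
cos(55 deg) = 0.5736
sin(55 deg) = 0.8192
R1*R2 = 0.5736 + 0.8192*e12


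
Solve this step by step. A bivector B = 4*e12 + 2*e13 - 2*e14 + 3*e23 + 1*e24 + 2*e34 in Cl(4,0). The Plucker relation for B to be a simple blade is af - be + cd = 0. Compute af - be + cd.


Plucker relation: af - be + cd
a*f = 4*2 = 8
b*e = 2*1 = 2
c*d = (-2)*3 = -6
af - be + cd = 8 - 2 + (-6)
= 0


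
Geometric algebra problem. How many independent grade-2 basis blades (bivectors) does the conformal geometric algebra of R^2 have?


The conformal model of R^2 uses Cl(3,1) with m = 2 + 2 = 4 generators.
Number of grade-2 blades = C(m, 2) = C(4, 2)
= 4*3/2 = 6


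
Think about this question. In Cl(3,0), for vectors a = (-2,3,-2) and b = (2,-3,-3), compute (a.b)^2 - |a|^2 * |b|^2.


a . b = (-2)*2 + 3*(-3) + (-2)*(-3)
= -4 + (-9) + 6 = -7
|a|^2 = (-2)^2 + 3^2 + (-2)^2 = 17
|b|^2 = 2^2 + (-3)^2 + (-3)^2 = 22
(a.b)^2 = (-7)^2 = 49
|a|^2 * |b|^2 = 17 * 22 = 374
Result = 49 - 374 = -325


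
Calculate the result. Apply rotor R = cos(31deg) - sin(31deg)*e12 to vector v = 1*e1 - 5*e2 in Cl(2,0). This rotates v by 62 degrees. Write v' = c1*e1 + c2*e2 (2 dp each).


Rotor R = cos(31deg) - sin(31deg)*e12
Rotation angle theta = 2 * 31 = 62 degrees
v' = R*v*~R rotates v by theta.
cos(62deg) = 0.4695, sin(62deg) = 0.8829
v'_1 = 1*cos(62deg) - (-5)*sin(62deg)
= 1*0.4695 - (-5)*0.8829
= 4.88
v'_2 = 1*sin(62deg) + (-5)*cos(62deg)
= 1*0.8829 + (-5)*0.4695
= -1.46
v' = 4.88*e1 - 1.46*e2


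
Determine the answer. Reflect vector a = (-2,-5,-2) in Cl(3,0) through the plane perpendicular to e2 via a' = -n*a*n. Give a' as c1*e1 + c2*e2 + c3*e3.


Reflection formula: a' = -n*a*n, with n = e2 (unit vector, n^2 = 1).
For reflection through hyperplane perp to e2:
The component along e2 flips sign, others stay.
a = (-2, -5, -2)
a' = (-2, 5, -2)
a' = -2*e1 + 5*e2 - 2*e3


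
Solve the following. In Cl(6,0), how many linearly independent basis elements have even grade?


Even subalgebra dimension = 2^(n-1)
n = 6 + 0 = 6
2^(6 - 1) = 2^5 = 32
Verification: sum of C(6,k) for even k = 1 + 15 + 15 + 1 = 32
Result = 32


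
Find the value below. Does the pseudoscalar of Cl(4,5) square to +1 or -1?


The pseudoscalar I = e1...e_n (product of all n generators) of Cl(p,q) satisfies I^2 = (-1)^(q + n(n-1)/2).
p = 4, q = 5, n = p + q = 9
n(n-1)/2 = 9 * 8 / 2 = 36
Exponent = q + n(n-1)/2 = 5 + 36 = 41
I^2 = (-1)^41 = -1


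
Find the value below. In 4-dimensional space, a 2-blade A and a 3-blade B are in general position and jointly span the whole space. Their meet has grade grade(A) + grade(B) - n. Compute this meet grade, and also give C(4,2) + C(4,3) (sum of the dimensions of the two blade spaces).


Meet grade = grade(A) + grade(B) - n
= 2 + 3 - 4 = 1
C(4,2) = 6
C(4,3) = 4
dim_A + dim_B = 6 + 4 = 10


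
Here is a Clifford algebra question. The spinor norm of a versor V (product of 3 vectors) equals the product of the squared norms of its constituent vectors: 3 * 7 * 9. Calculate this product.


Spinor norm N(V) = |v1|^2 * |v2|^2 * ... * |v3|^2
= 3 * 7 * 9
Running product: 3, 21, 189
N(V) = 189


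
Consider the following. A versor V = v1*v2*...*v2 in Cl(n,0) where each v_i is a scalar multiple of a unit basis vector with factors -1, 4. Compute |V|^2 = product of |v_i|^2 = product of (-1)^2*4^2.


Each vector v_i has |v_i|^2 = s_i^2
Squared scales: (-1)^2 = 1, 4^2 = 16
|V|^2 = 1 * 16
= 16


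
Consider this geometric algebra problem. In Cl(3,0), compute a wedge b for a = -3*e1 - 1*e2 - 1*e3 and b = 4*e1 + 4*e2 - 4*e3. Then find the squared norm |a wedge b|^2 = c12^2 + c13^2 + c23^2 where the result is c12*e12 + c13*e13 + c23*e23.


a wedge b = (a1*b2 - a2*b1)*e12 + (a1*b3 - a3*b1)*e13 + (a2*b3 - a3*b2)*e23
e12 coeff: (-3)*4 - (-1)*4 = -12 - (-4) = -8
e13 coeff: (-3)*(-4) - (-1)*4 = 12 - (-4) = 16
e23 coeff: (-1)*(-4) - (-1)*4 = 4 - (-4) = 8
|a wedge b|^2 = (-8)^2 + 16^2 + 8^2
= 64 + 256 + 64
= 384


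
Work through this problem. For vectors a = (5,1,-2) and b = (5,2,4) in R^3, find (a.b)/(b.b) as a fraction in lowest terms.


Projection coefficient = (a . b) / (b . b)
a . b = 5*5 + 1*2 + (-2)*4
= 25 + 2 + (-8) = 19
b . b = 5^2 + 2^2 + 4^2
= 25 + 4 + 16 = 45
Coefficient = 19/45
In lowest terms: 19/45


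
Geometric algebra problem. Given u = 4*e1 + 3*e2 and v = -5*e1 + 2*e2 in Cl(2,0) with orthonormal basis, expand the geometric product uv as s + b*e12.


Expand: (4*e1 + 3*e2)(-5*e1 + 2*e2)
= 4*(-5)*e1e1 + 4*2*e1e2 + 3*(-5)*e2e1 + 3*2*e2e2
Using e1^2 = e2^2 = 1, e2e1 = -e1e2:
Scalar part s = 4*(-5) + 3*2 = -20 + 6 = -14
Bivector part b = 4*2 - 3*(-5) = 8 - (-15) = 23
uv = -14 + 23*e12


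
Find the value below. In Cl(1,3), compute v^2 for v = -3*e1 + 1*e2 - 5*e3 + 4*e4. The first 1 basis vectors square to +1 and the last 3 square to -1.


v^2 = sum of c_i^2 * e_i^2
Positive signature terms (e_i^2 = +1): (-3)^2 = 9
Negative signature terms (e_j^2 = -1): 1^2 + (-5)^2 + 4^2 = 42
v^2 = 9 - 42 = -33


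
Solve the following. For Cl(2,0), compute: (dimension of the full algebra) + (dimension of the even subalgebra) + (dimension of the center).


n = 2 + 0 = 2
Total dim = 2^2 = 4
Even subalgebra dim = 2^1 = 2
n is even, so center dim = 1
Sum = 4 + 2 + 1 = 7


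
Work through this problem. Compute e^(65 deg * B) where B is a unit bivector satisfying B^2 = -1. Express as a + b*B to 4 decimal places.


For a unit bivector B with B^2 = -1, the exponential series gives
e^(theta*B) = cos(theta) + sin(theta)*B (the GA analogue of Euler's formula).
theta = 65 degrees = 1.134464 rad
cos(65 deg) = 0.4226
sin(65 deg) = 0.9063
exp(theta*B) = 0.4226 + 0.9063*B


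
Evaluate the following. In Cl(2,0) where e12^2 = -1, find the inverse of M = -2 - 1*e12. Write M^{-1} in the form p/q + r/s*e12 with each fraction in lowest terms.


M = -2 - 1*e12, where e12^2 = -1.
Since M commutes with its reverse ~M = a - b*e12, M * ~M = a^2 - b^2*e12^2 = a^2 + b^2.
So M^{-1} = ~M / (a^2 + b^2) = (a - b*e12)/(a^2 + b^2).
a^2 + b^2 = 4 + 1 = 5
Scalar part = -2/5 = -2/5
Bivector coeff = 1/5 = 1/5
M^{-1} = -2/5 + 1/5*e12


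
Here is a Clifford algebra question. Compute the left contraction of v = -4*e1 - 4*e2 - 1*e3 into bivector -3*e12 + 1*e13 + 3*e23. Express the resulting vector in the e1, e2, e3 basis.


Left contraction v _| B = <vB>_1 (grade-1 part of the geometric product vB).
Using e1_|e12 = e2, e2_|e12 = -e1, e1_|e13 = e3, e3_|e13 = -e1, e2_|e23 = e3, e3_|e23 = -e2:
e1 coeff: -v2*b12 - v3*b13 = -(-4)*(-3) - (-1)*(1) = -11
e2 coeff: v1*b12 - v3*b23 = (-4)*(-3) - (-1)*(3) = 15
e3 coeff: v1*b13 + v2*b23 = (-4)*(1) + (-4)*(3) = -16
v _| B = -11*e1 + 15*e2 - 16*e3


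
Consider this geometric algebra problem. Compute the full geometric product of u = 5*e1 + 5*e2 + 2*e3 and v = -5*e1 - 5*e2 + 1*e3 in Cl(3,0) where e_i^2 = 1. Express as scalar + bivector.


In Cl(3,0): e_i^2 = 1, e_ie_j = -e_je_i for i != j.
Scalar part = u . v = 5*(-5) + 5*(-5) + 2*1
= -25 + (-25) + 2 = -48
e12 coeff = 5*(-5) - 5*(-5) = -25 - (-25) = 0
e13 coeff = 5*1 - 2*(-5) = 5 - (-10) = 15
e23 coeff = 5*1 - 2*(-5) = 5 - (-10) = 15
uv = -48 + 0*e12 + 15*e13 + 15*e23


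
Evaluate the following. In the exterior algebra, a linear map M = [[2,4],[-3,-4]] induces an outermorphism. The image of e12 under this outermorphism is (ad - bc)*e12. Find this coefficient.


The outermorphism of a linear map f sends e1^e2 to f(e1)^f(e2).
f(e1) = 2*e1 - 3*e2
f(e2) = 4*e1 - 4*e2
f(e1) ^ f(e2) = (2*e1 - 3*e2) ^ (4*e1 - 4*e2)
= 2*(-4)*e12 + (-3)*4*e21
= (-8 - (-12))*e12
= 4*e12
Coefficient = 4


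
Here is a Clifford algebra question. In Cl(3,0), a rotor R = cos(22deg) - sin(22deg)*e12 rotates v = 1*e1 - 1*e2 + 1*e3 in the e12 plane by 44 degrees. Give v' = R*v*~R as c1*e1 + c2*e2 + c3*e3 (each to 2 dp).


Rotor R = cos(22deg) - sin(22deg)*e12
Rotation angle theta = 2 * 22 = 44 degrees in the e12 plane (e1 -> e2).
The component perpendicular to the plane (e3) is invariant: v'_3 = v3 = 1.00
cos(44deg) = 0.7193, sin(44deg) = 0.6947
v'_1 = v1*cos(theta) - v2*sin(theta) = 1*0.7193 - (-1)*0.6947 = 1.41
v'_2 = v1*sin(theta) + v2*cos(theta) = 1*0.6947 + (-1)*0.7193 = -0.02
v' = 1.41*e1 - 0.02*e2 + 1.00*e3


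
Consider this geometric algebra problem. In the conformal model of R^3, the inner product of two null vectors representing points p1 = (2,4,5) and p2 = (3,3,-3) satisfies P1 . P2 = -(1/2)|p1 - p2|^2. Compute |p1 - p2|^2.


p1 - p2 = (-1, 1, 8)
|p1 - p2|^2 = (-1)^2 + 1^2 + 8^2
= 1 + 1 + 64
= 66


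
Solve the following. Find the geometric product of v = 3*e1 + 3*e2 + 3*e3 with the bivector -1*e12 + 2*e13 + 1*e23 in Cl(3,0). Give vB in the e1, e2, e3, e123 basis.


vB has grade-1 (vector) and grade-3 (trivector) parts: vB = (v _| B) + (v ^ B).
Vector part <vB>_1:
  e1: -v2*b12 - v3*b13 = -(3)*(-1) - (3)*(2) = -3
  e2: v1*b12 - v3*b23 = (3)*(-1) - (3)*(1) = -6
  e3: v1*b13 + v2*b23 = (3)*(2) + (3)*(1) = 9
Trivector part <vB>_3:
  e123: v1*b23 - v2*b13 + v3*b12 = (3)*(1) - (3)*(2) + (3)*(-1) = -6
vB = -3*e1 - 6*e2 + 9*e3 - 6*e123


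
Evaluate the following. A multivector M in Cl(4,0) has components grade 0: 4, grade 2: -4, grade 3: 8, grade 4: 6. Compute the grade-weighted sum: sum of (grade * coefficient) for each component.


Grade-weighted sum = sum of grade_k * coefficient_k
0*4 = 0
2*(-4) = -8
3*8 = 24
4*6 = 24
Total = 0 + (-8) + 24 + 24 = 40


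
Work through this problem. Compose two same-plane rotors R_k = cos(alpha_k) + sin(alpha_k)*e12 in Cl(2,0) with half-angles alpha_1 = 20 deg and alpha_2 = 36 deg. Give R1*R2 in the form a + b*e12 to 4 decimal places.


Same-plane rotors commute and their half-angles add:
R1*R2 = cos(a1 + a2) + sin(a1 + a2)*e12.
a1 + a2 = 20 + 36 = 56 deg
cos(56 deg) = 0.5592
sin(56 deg) = 0.8290
R1*R2 = 0.5592 + 0.8290*e12


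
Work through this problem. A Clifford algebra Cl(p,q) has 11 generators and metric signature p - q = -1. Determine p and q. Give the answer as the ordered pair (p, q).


We need p + q = 11 and p - q = -1.
Adding: 2p = 11 + (-1) = 10, so p = 5.
Then q = 11 - 5 = 6.
(p, q) = (5, 6)


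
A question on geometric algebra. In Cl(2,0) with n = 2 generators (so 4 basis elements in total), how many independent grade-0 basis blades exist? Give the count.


Number of grade-k basis blades in Cl(p,q) with n = p + q is C(n, k).
n = 2 + 0 = 2
C(2, 0) = 2! / (0! * 2!)
= 2 / (1 * 2)
= 1


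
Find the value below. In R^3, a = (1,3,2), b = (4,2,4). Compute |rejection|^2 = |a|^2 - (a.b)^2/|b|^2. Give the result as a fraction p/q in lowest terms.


|a|^2 = 1^2 + 3^2 + 2^2 = 14
|b|^2 = 4^2 + 2^2 + 4^2 = 36
a . b = 1*4 + 3*2 + 2*4 = 18
(a.b)^2 = 18^2 = 324
|rej|^2 = 14 - 324/36
= (504 - 324)/36
= 180/36
In lowest terms: 5/1


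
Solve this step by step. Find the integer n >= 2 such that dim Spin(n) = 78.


dim Spin(n) = dim so(n) = n(n-1)/2.
Solve n(n-1)/2 = 78, i.e. n^2 - n - 156 = 0.
Discriminant = 1 + 8*78 = 625
n = (1 + sqrt(625))/2 = (1 + 25)/2 = 13


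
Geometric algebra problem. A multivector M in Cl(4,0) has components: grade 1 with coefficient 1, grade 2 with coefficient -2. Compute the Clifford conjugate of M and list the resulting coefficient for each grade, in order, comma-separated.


Clifford conjugate sign for grade k: (-1)^(k(k+1)/2)
Grade 1: (-1)^(1*2/2) = (-1)^1 = -1, coeff 1 -> -1
Grade 2: (-1)^(2*3/2) = (-1)^3 = -1, coeff -2 -> 2
Conjugated coefficients: -1, 2


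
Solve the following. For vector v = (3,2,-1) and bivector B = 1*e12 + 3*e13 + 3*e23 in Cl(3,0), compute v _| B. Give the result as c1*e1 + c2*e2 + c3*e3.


Left contraction v _| B = <vB>_1 (grade-1 part of the geometric product vB).
Using e1_|e12 = e2, e2_|e12 = -e1, e1_|e13 = e3, e3_|e13 = -e1, e2_|e23 = e3, e3_|e23 = -e2:
e1 coeff: -v2*b12 - v3*b13 = -(2)*(1) - (-1)*(3) = 1
e2 coeff: v1*b12 - v3*b23 = (3)*(1) - (-1)*(3) = 6
e3 coeff: v1*b13 + v2*b23 = (3)*(3) + (2)*(3) = 15
v _| B = 1*e1 + 6*e2 + 15*e3


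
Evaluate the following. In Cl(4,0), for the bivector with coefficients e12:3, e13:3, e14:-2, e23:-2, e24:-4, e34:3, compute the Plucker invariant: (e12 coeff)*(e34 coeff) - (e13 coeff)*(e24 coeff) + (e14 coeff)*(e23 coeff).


Plucker relation: af - be + cd
a*f = 3*3 = 9
b*e = 3*(-4) = -12
c*d = (-2)*(-2) = 4
af - be + cd = 9 - (-12) + 4
= 25


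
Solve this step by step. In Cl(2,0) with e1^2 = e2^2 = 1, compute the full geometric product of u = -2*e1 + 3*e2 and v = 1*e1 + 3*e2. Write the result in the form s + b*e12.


Expand: (-2*e1 + 3*e2)(1*e1 + 3*e2)
= (-2)*1*e1e1 + (-2)*3*e1e2 + 3*1*e2e1 + 3*3*e2e2
Using e1^2 = e2^2 = 1, e2e1 = -e1e2:
Scalar part s = (-2)*1 + 3*3 = -2 + 9 = 7
Bivector part b = (-2)*3 - 3*1 = -6 - 3 = -9
uv = 7 - 9*e12


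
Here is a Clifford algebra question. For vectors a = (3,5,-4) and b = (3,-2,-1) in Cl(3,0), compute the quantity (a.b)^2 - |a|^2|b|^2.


a . b = 3*3 + 5*(-2) + (-4)*(-1)
= 9 + (-10) + 4 = 3
|a|^2 = 3^2 + 5^2 + (-4)^2 = 50
|b|^2 = 3^2 + (-2)^2 + (-1)^2 = 14
(a.b)^2 = 3^2 = 9
|a|^2 * |b|^2 = 50 * 14 = 700
Result = 9 - 700 = -691


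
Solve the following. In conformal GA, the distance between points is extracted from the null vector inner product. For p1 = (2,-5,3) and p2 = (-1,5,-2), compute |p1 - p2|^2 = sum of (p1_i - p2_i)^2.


p1 - p2 = (3, -10, 5)
|p1 - p2|^2 = 3^2 + (-10)^2 + 5^2
= 9 + 100 + 25
= 134


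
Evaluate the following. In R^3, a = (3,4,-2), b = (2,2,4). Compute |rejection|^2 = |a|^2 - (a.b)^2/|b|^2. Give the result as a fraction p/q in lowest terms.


|a|^2 = 3^2 + 4^2 + (-2)^2 = 29
|b|^2 = 2^2 + 2^2 + 4^2 = 24
a . b = 3*2 + 4*2 + (-2)*4 = 6
(a.b)^2 = 6^2 = 36
|rej|^2 = 29 - 36/24
= (696 - 36)/24
= 660/24
In lowest terms: 55/2


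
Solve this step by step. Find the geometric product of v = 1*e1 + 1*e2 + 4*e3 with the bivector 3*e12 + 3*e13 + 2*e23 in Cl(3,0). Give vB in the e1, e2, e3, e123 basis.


vB has grade-1 (vector) and grade-3 (trivector) parts: vB = (v _| B) + (v ^ B).
Vector part <vB>_1:
  e1: -v2*b12 - v3*b13 = -(1)*(3) - (4)*(3) = -15
  e2: v1*b12 - v3*b23 = (1)*(3) - (4)*(2) = -5
  e3: v1*b13 + v2*b23 = (1)*(3) + (1)*(2) = 5
Trivector part <vB>_3:
  e123: v1*b23 - v2*b13 + v3*b12 = (1)*(2) - (1)*(3) + (4)*(3) = 11
vB = -15*e1 - 5*e2 + 5*e3 + 11*e123


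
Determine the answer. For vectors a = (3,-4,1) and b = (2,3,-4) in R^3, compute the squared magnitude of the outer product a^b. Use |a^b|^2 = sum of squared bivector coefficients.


a wedge b = (a1*b2 - a2*b1)*e12 + (a1*b3 - a3*b1)*e13 + (a2*b3 - a3*b2)*e23
e12 coeff: 3*3 - (-4)*2 = 9 - (-8) = 17
e13 coeff: 3*(-4) - 1*2 = -12 - 2 = -14
e23 coeff: (-4)*(-4) - 1*3 = 16 - 3 = 13
|a wedge b|^2 = 17^2 + (-14)^2 + 13^2
= 289 + 196 + 169
= 654


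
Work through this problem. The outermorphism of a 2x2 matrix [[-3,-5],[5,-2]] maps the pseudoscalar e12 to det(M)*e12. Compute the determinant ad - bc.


The outermorphism of a linear map f sends e1^e2 to f(e1)^f(e2).
f(e1) = -3*e1 + 5*e2
f(e2) = -5*e1 - 2*e2
f(e1) ^ f(e2) = (-3*e1 + 5*e2) ^ (-5*e1 - 2*e2)
= (-3)*(-2)*e12 + 5*(-5)*e21
= (6 - (-25))*e12
= 31*e12
Coefficient = 31


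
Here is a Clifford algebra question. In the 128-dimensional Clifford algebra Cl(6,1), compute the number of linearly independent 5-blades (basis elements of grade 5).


Number of grade-k basis blades in Cl(p,q) with n = p + q is C(n, k).
n = 6 + 1 = 7
C(7, 5) = 7! / (5! * 2!)
= 5040 / (120 * 2)
= 21


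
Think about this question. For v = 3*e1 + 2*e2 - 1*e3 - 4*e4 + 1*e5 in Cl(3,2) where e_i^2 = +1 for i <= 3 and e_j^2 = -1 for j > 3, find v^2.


v^2 = sum of c_i^2 * e_i^2
Positive signature terms (e_i^2 = +1): 3^2 + 2^2 + (-1)^2 = 14
Negative signature terms (e_j^2 = -1): (-4)^2 + 1^2 = 17
v^2 = 14 - 17 = -3


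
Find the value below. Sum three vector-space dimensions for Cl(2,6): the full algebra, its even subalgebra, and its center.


n = 2 + 6 = 8
Total dim = 2^8 = 256
Even subalgebra dim = 2^7 = 128
n is even, so center dim = 1
Sum = 256 + 128 + 1 = 385


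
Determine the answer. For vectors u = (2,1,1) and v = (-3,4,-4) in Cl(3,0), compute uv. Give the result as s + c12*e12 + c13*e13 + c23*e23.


In Cl(3,0): e_i^2 = 1, e_ie_j = -e_je_i for i != j.
Scalar part = u . v = 2*(-3) + 1*4 + 1*(-4)
= -6 + 4 + (-4) = -6
e12 coeff = 2*4 - 1*(-3) = 8 - (-3) = 11
e13 coeff = 2*(-4) - 1*(-3) = -8 - (-3) = -5
e23 coeff = 1*(-4) - 1*4 = -4 - 4 = -8
uv = -6 + 11*e12 - 5*e13 - 8*e23


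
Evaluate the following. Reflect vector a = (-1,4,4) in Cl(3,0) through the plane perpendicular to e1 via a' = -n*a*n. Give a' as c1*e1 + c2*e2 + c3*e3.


Reflection formula: a' = -n*a*n, with n = e1 (unit vector, n^2 = 1).
For reflection through hyperplane perp to e1:
The component along e1 flips sign, others stay.
a = (-1, 4, 4)
a' = (1, 4, 4)
a' = 1*e1 + 4*e2 + 4*e3


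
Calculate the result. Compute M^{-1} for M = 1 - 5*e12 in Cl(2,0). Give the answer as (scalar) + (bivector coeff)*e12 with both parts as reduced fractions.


M = 1 - 5*e12, where e12^2 = -1.
Since M commutes with its reverse ~M = a - b*e12, M * ~M = a^2 - b^2*e12^2 = a^2 + b^2.
So M^{-1} = ~M / (a^2 + b^2) = (a - b*e12)/(a^2 + b^2).
a^2 + b^2 = 1 + 25 = 26
Scalar part = 1/26 = 1/26
Bivector coeff = 5/26 = 5/26
M^{-1} = 1/26 + 5/26*e12


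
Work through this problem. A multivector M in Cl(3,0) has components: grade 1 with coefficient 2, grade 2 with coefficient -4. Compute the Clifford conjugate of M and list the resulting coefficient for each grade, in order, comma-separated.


Clifford conjugate sign for grade k: (-1)^(k(k+1)/2)
Grade 1: (-1)^(1*2/2) = (-1)^1 = -1, coeff 2 -> -2
Grade 2: (-1)^(2*3/2) = (-1)^3 = -1, coeff -4 -> 4
Conjugated coefficients: -2, 4


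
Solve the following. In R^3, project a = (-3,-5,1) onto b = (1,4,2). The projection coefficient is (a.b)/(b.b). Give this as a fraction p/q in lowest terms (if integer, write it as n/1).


Projection coefficient = (a . b) / (b . b)
a . b = (-3)*1 + (-5)*4 + 1*2
= -3 + (-20) + 2 = -21
b . b = 1^2 + 4^2 + 2^2
= 1 + 16 + 4 = 21
Coefficient = -21/21
In lowest terms: -1/1


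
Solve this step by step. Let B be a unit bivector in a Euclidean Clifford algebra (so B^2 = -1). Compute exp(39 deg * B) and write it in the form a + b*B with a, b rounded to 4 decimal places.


For a unit bivector B with B^2 = -1, the exponential series gives
e^(theta*B) = cos(theta) + sin(theta)*B (the GA analogue of Euler's formula).
theta = 39 degrees = 0.680678 rad
cos(39 deg) = 0.7771
sin(39 deg) = 0.6293
exp(theta*B) = 0.7771 + 0.6293*B


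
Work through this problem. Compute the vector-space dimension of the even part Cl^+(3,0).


Even subalgebra dimension = 2^(n-1)
n = 3 + 0 = 3
2^(3 - 1) = 2^2 = 4
Verification: sum of C(3,k) for even k = 1 + 3 = 4
Result = 4


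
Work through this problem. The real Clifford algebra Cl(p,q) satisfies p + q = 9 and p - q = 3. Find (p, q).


We need p + q = 9 and p - q = 3.
Adding: 2p = 9 + 3 = 12, so p = 6.
Then q = 9 - 6 = 3.
(p, q) = (6, 3)


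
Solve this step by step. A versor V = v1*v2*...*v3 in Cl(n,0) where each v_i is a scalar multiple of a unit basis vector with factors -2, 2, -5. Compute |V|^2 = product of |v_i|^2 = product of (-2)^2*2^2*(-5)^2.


Each vector v_i has |v_i|^2 = s_i^2
Squared scales: (-2)^2 = 4, 2^2 = 4, (-5)^2 = 25
|V|^2 = 4 * 4 * 25
= 400


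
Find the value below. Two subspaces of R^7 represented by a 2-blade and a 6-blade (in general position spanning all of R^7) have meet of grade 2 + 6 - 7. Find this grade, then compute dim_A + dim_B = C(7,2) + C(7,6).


Meet grade = grade(A) + grade(B) - n
= 2 + 6 - 7 = 1
C(7,2) = 21
C(7,6) = 7
dim_A + dim_B = 21 + 7 = 28


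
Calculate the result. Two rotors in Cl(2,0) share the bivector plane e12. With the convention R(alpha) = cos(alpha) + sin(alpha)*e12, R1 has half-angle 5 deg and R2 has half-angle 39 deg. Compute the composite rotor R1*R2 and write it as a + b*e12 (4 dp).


Same-plane rotors commute and their half-angles add:
R1*R2 = cos(a1 + a2) + sin(a1 + a2)*e12.
a1 + a2 = 5 + 39 = 44 deg
cos(44 deg) = 0.7193
sin(44 deg) = 0.6947
R1*R2 = 0.7193 + 0.6947*e12


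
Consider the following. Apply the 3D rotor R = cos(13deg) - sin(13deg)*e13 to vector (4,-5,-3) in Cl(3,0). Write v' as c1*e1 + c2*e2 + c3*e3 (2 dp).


Rotor R = cos(13deg) - sin(13deg)*e13
Rotation angle theta = 2 * 13 = 26 degrees in the e13 plane (e1 -> e3).
The component perpendicular to the plane (e2) is invariant: v'_2 = v2 = -5.00
cos(26deg) = 0.8988, sin(26deg) = 0.4384
v'_1 = v1*cos(theta) - v3*sin(theta) = 4*0.8988 - (-3)*0.4384 = 4.91
v'_3 = v1*sin(theta) + v3*cos(theta) = 4*0.4384 + (-3)*0.8988 = -0.94
v' = 4.91*e1 - 5.00*e2 - 0.94*e3


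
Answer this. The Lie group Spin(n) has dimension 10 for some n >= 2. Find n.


dim Spin(n) = dim so(n) = n(n-1)/2.
Solve n(n-1)/2 = 10, i.e. n^2 - n - 20 = 0.
Discriminant = 1 + 8*10 = 81
n = (1 + sqrt(81))/2 = (1 + 9)/2 = 5


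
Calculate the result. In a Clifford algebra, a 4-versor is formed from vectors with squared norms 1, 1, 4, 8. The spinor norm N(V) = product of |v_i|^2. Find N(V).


Spinor norm N(V) = |v1|^2 * |v2|^2 * ... * |v4|^2
= 1 * 1 * 4 * 8
Running product: 1, 1, 4, 32
N(V) = 32


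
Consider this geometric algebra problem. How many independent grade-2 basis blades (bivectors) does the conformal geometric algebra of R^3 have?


The conformal model of R^3 uses Cl(4,1) with m = 3 + 2 = 5 generators.
Number of grade-2 blades = C(m, 2) = C(5, 2)
= 5*4/2 = 10


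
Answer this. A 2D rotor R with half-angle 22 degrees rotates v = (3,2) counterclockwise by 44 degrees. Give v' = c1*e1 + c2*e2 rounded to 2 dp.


Rotor R = cos(22deg) - sin(22deg)*e12
Rotation angle theta = 2 * 22 = 44 degrees
v' = R*v*~R rotates v by theta.
cos(44deg) = 0.7193, sin(44deg) = 0.6947
v'_1 = 3*cos(44deg) - 2*sin(44deg)
= 3*0.7193 - 2*0.6947
= 0.77
v'_2 = 3*sin(44deg) + 2*cos(44deg)
= 3*0.6947 + 2*0.7193
= 3.52
v' = 0.77*e1 + 3.52*e2
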